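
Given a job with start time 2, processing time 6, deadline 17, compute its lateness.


Completion = 2 + 6 = 8
Lateness = C - d = 8 - 17
= -9


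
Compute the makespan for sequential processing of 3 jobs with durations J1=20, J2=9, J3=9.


Sequential makespan: sum all processing times
= 20 + 9 + 9
= 38 time units


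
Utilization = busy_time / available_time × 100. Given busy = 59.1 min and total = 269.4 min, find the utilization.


Utilization = busy / total × 100
= 59.1 / 269.4 × 100
= 21.9%


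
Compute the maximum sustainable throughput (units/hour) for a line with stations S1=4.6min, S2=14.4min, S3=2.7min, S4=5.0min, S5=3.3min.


Bottleneck = longest station time
Station times: [4.6, 14.4, 2.7, 5.0, 3.3]
Max = 14.4 min
Rate = 60 / 14.4
= 4.17 units/hour (bottleneck: 14.4min)


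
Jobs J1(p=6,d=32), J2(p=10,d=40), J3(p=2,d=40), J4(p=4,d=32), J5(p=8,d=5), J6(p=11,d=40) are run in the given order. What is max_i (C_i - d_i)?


Lateness per job (L = C - d):
  J1: C=6, d=32, L=-26
  J2: C=16, d=40, L=-24
  J3: C=18, d=40, L=-22
  J4: C=22, d=32, L=-10
  J5: C=30, d=5, L=25
  J6: C=41, d=40, L=1
Lmax = max(-26, -24, -22, -10, 25, 1)
= 25


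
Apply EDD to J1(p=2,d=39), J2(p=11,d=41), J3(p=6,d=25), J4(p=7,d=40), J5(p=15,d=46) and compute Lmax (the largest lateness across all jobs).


EDD order: J3 → J1 → J4 → J2 → J5
Completion and lateness:
  J3: C=6, d=25, L=6-25=-19
  J1: C=8, d=39, L=8-39=-31
  J4: C=15, d=40, L=15-40=-25
  J2: C=26, d=41, L=26-41=-15
  J5: C=41, d=46, L=41-46=-5
Lmax = max(-19, -31, -25, -15, -5)
= -5


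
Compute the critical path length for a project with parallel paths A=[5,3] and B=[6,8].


Path A: 5 + 3 = 8
Path B: 6 + 8 = 14
Critical path = longest = max(8, 14)
= 14 (Path B)


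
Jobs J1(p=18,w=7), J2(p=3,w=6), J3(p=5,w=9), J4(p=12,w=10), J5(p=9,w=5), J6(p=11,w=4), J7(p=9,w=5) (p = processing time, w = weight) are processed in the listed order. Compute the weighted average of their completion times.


Completion times:
  J1: C=18, w×C=7×18=126
  J2: C=21, w×C=6×21=126
  J3: C=26, w×C=9×26=234
  J4: C=38, w×C=10×38=380
  J5: C=47, w×C=5×47=235
  J6: C=58, w×C=4×58=232
  J7: C=67, w×C=5×67=335
Sum w×C = 1668
Sum w = 46
Weighted avg = 1668/46
= 36.26


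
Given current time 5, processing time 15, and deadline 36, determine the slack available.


Slack = due - current_time - processing
= 36 - 5 - 15
= 16


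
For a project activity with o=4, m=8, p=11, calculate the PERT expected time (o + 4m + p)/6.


te = (o + 4m + p) / 6
= (4 + 4×8 + 11) / 6
= (4 + 32 + 11) / 6
= 47 / 6
= 7.83


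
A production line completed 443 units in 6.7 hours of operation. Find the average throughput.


Throughput = units / time
= 443 / 6.7
= 66.1 units/hour


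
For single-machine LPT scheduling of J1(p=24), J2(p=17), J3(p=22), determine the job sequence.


LPT: sort by longest processing time first
  J1: p=24
  J3: p=22
  J2: p=17
Order: J1 → J3 → J2


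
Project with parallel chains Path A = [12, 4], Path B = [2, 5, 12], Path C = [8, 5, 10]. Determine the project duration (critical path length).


Path A: 12 + 4 = 16
Path B: 2 + 5 + 12 = 19
Path C: 8 + 5 + 10 = 23
Critical path = longest = max(16, 19, 23)
= 23 (Path C)


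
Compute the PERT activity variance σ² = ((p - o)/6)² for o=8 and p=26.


σ² = ((p - o) / 6)² = (p - o)² / 36
= (26 - 8)² / 36
= 18² / 36
= 324 / 36
= 9.0000


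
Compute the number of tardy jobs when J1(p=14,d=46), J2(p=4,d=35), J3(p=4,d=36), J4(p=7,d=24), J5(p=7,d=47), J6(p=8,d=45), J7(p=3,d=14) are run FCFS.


Completion vs due date:
  J1: C=14, d=46 → on time
  J2: C=18, d=35 → on time
  J3: C=22, d=36 → on time
  J4: C=29, d=24 → TARDY
  J5: C=36, d=47 → on time
  J6: C=44, d=45 → on time
  J7: C=47, d=14 → TARDY
Tardy jobs: J4, J7
Count = 2


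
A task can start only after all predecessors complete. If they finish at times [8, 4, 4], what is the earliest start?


ES = max of all predecessor completion times
Predecessors: [8, 4, 4]
ES = max(8, 4, 4)
= 8


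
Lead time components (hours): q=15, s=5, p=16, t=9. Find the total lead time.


Lead time = queue + setup + processing + transit
= 15 + 5 + 16 + 9
= 45 hours


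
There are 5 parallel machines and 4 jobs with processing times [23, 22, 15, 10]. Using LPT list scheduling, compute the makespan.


Jobs (LPT sorted): [23, 22, 15, 10]
Machines: 5
  J=23 → Machine 1 (load: 0+23=23)
  J=22 → Machine 2 (load: 0+22=22)
  J=15 → Machine 3 (load: 0+15=15)
  J=10 → Machine 4 (load: 0+10=10)
Machine loads: [23, 22, 15, 10, 0]
Makespan = max = 23 time units


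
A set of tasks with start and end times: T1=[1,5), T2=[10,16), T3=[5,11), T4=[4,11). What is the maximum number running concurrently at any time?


Check each time point for overlaps:
  t=10: 3 tasks active (T2, T3, T4)
Max concurrent = 3


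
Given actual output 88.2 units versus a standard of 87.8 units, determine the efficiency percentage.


Efficiency = (actual / standard) × 100
= (88.2 / 87.8) × 100
= 100.5%


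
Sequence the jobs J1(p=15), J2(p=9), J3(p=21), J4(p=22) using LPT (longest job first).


LPT: sort by longest processing time first
  J4: p=22
  J3: p=21
  J1: p=15
  J2: p=9
Order: J4 → J3 → J1 → J2


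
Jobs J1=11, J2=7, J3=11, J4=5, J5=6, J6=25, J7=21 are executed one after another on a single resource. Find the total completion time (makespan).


Sequential makespan: sum all processing times
= 11 + 7 + 11 + 5 + 6 + 25 + 21
= 86 time units


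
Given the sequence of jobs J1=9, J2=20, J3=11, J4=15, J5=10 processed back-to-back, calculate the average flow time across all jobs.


Completion times:
  J1: completes at 9
  J2: completes at 29
  J3: completes at 40
  J4: completes at 55
  J5: completes at 65
Sum = 198
Average = 198/5
= 39.60


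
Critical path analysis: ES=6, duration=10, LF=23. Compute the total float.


EF = ES + duration = 6 + 10 = 16
LS = LF - duration = 23 - 10 = 13
Total Float = LF - EF = 23 - 16
(or LS - ES = 13 - 6)
= 7


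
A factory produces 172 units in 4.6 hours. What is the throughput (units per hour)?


Throughput = units / time
= 172 / 4.6
= 37.4 units/hour


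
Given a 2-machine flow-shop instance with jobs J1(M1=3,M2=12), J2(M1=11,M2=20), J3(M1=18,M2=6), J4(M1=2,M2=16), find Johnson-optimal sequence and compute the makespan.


Johnson's rule:
Group 1 (M1≤M2, sort by M1): ['J4', 'J1', 'J2']
Group 2 (M1>M2, sort desc M2): ['J3']
Sequence: J4 → J1 → J2 → J3
Makespan calculation:
  J4: M1 done=2, M2 done=18
  J1: M1 done=5, M2 done=30
  J2: M1 done=16, M2 done=50
  J3: M1 done=34, M2 done=56
= Sequence: J4 → J1 → J2 → J3, Makespan: 56


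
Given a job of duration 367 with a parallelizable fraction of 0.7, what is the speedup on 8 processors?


Amdahl's law: T_p = T × ((1-p) + p/N)
= 367 × ((1-0.7) + 0.7/8)
= 367 × (0.30 + 0.0875)
= 367 × 0.3875
= 142.21
Speedup = 367/142.21
= 2.58×


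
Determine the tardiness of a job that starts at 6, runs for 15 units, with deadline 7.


Completion = start + processing = 6 + 15 = 21
Tardiness = max(0, C - d) = max(0, 21 - 7)
= max(0, 14)
= 14


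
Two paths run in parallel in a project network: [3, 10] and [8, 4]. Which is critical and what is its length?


Path A: 3 + 10 = 13
Path B: 8 + 4 = 12
Critical path = longest = max(13, 12)
= 13 (Path A)


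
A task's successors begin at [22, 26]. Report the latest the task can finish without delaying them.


LF = min of all successor start times
Successors start at: [22, 26]
LF = min(22, 26)
= 22


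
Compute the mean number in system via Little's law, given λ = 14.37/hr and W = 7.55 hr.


Little's law: L = λ × W
= 14.37 × 7.55
= 108.49


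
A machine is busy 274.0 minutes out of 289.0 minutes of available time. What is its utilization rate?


Utilization = busy / total × 100
= 274.0 / 289.0 × 100
= 94.8%


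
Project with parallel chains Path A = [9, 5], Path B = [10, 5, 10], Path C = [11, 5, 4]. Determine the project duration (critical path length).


Path A: 9 + 5 = 14
Path B: 10 + 5 + 10 = 25
Path C: 11 + 5 + 4 = 20
Critical path = longest = max(14, 25, 20)
= 25 (Path B)


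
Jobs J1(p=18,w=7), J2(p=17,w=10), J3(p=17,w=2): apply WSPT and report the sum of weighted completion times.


WSPT order (by p/w): J2 → J1 → J3
  J2: C=17, w·C=10×17=170
  J1: C=35, w·C=7×35=245
  J3: C=52, w·C=2×52=104
Σ w·C = 519
= 519


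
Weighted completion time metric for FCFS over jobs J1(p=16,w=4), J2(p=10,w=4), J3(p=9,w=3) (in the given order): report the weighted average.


Completion times:
  J1: C=16, w×C=4×16=64
  J2: C=26, w×C=4×26=104
  J3: C=35, w×C=3×35=105
Sum w×C = 273
Sum w = 11
Weighted avg = 273/11
= 24.82


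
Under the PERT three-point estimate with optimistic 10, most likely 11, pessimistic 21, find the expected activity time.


te = (o + 4m + p) / 6
= (10 + 4×11 + 21) / 6
= (10 + 44 + 21) / 6
= 75 / 6
= 12.50


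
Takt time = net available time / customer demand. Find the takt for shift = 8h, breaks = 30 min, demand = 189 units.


Available = 8×60 - 30 = 450 min
Takt time = 450 / 189
= 2.38 min/unit


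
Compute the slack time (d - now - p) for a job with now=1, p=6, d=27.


Slack = due - current_time - processing
= 27 - 1 - 6
= 20


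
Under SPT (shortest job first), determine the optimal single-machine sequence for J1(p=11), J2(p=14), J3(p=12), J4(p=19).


SPT: sort by shortest processing time
  J1: p=11
  J3: p=12
  J2: p=14
  J4: p=19
Order: J1 → J3 → J2 → J4


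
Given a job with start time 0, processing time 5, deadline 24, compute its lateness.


Completion = 0 + 5 = 5
Lateness = C - d = 5 - 24
= -19


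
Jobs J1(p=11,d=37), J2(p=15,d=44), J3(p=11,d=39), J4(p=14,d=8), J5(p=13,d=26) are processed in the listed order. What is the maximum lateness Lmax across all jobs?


Lateness per job (L = C - d):
  J1: C=11, d=37, L=-26
  J2: C=26, d=44, L=-18
  J3: C=37, d=39, L=-2
  J4: C=51, d=8, L=43
  J5: C=64, d=26, L=38
Lmax = max(-26, -18, -2, 43, 38)
= 43


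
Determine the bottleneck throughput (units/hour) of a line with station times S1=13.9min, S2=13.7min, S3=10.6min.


Bottleneck = longest station time
Station times: [13.9, 13.7, 10.6]
Max = 13.9 min
Rate = 60 / 13.9
= 4.32 units/hour (bottleneck: 13.9min)


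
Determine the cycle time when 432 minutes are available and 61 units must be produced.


Cycle time = available time / demand
= 432 / 61
= 7.08 min/unit


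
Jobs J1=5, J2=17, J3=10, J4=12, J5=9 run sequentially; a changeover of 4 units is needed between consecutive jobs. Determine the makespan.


Makespan = Σ processing + (n-1) × setup
= (5 + 17 + 10 + 12 + 9) + (5-1)×4
= 53 + 16
= 69 time units


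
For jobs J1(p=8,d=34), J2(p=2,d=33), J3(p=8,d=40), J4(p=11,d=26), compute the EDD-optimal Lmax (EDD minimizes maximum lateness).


EDD order: J4 → J2 → J1 → J3
Completion and lateness:
  J4: C=11, d=26, L=11-26=-15
  J2: C=13, d=33, L=13-33=-20
  J1: C=21, d=34, L=21-34=-13
  J3: C=29, d=40, L=29-40=-11
Lmax = max(-15, -20, -13, -11)
= -11


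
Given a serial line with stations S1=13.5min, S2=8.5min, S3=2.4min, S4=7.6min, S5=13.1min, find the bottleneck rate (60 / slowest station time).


Bottleneck = longest station time
Station times: [13.5, 8.5, 2.4, 7.6, 13.1]
Max = 13.5 min
Rate = 60 / 13.5
= 4.44 units/hour (bottleneck: 13.5min)


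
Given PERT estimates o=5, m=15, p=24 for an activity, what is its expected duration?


te = (o + 4m + p) / 6
= (5 + 4×15 + 24) / 6
= (5 + 60 + 24) / 6
= 89 / 6
= 14.83


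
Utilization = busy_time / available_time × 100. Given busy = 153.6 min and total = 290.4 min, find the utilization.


Utilization = busy / total × 100
= 153.6 / 290.4 × 100
= 52.9%


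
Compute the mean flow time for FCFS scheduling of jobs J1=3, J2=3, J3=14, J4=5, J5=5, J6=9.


Completion times:
  J1: completes at 3
  J2: completes at 6
  J3: completes at 20
  J4: completes at 25
  J5: completes at 30
  J6: completes at 39
Sum = 123
Average = 123/6
= 20.50


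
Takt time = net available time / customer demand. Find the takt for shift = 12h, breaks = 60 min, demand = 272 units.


Available = 12×60 - 60 = 660 min
Takt time = 660 / 272
= 2.43 min/unit


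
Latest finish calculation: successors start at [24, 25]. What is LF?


LF = min of all successor start times
Successors start at: [24, 25]
LF = min(24, 25)
= 24


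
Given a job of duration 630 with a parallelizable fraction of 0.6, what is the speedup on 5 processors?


Amdahl's law: T_p = T × ((1-p) + p/N)
= 630 × ((1-0.6) + 0.6/5)
= 630 × (0.40 + 0.1200)
= 630 × 0.5200
= 327.60
Speedup = 630/327.60
= 1.92×


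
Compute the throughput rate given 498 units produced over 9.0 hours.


Throughput = units / time
= 498 / 9.0
= 55.3 units/hour


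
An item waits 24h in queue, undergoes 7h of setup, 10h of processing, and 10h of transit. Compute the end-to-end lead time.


Lead time = queue + setup + processing + transit
= 24 + 7 + 10 + 10
= 51 hours


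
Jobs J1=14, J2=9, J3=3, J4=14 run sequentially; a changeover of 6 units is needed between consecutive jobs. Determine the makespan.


Makespan = Σ processing + (n-1) × setup
= (14 + 9 + 3 + 14) + (4-1)×6
= 40 + 18
= 58 time units


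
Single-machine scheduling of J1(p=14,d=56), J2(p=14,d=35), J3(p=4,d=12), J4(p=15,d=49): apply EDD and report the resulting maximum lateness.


EDD order: J3 → J2 → J4 → J1
Completion and lateness:
  J3: C=4, d=12, L=4-12=-8
  J2: C=18, d=35, L=18-35=-17
  J4: C=33, d=49, L=33-49=-16
  J1: C=47, d=56, L=47-56=-9
Lmax = max(-8, -17, -16, -9)
= -8


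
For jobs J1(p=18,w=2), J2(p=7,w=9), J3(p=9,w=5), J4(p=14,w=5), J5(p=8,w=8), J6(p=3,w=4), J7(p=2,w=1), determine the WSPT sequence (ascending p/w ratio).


WSPT (Smith's rule): sort by p/w ascending
  J6: p/w = 3/4 = 0.750
  J2: p/w = 7/9 = 0.778
  J5: p/w = 8/8 = 1.000
  J3: p/w = 9/5 = 1.800
  J7: p/w = 2/1 = 2.000
  J4: p/w = 14/5 = 2.800
  J1: p/w = 18/2 = 9.000
Order: J6 → J2 → J5 → J3 → J7 → J4 → J1


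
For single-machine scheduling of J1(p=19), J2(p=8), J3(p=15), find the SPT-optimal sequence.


SPT: sort by shortest processing time
  J2: p=8
  J3: p=15
  J1: p=19
Order: J2 → J3 → J1


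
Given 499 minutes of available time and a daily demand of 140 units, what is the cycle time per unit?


Cycle time = available time / demand
= 499 / 140
= 3.56 min/unit


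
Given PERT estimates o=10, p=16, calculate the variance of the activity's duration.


σ² = ((p - o) / 6)² = (p - o)² / 36
= (16 - 10)² / 36
= 6² / 36
= 36 / 36
= 1.0000


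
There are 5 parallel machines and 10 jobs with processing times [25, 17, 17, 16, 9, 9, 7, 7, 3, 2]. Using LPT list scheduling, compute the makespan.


Jobs (LPT sorted): [25, 17, 17, 16, 9, 9, 7, 7, 3, 2]
Machines: 5
  J=25 → Machine 1 (load: 0+25=25)
  J=17 → Machine 2 (load: 0+17=17)
  J=17 → Machine 3 (load: 0+17=17)
  J=16 → Machine 4 (load: 0+16=16)
  J=9 → Machine 5 (load: 0+9=9)
  J=9 → Machine 5 (load: 9+9=18)
  J=7 → Machine 4 (load: 16+7=23)
  J=7 → Machine 2 (load: 17+7=24)
  J=3 → Machine 3 (load: 17+3=20)
  J=2 → Machine 5 (load: 18+2=20)
Machine loads: [25, 24, 20, 23, 20]
Makespan = max = 25 time units


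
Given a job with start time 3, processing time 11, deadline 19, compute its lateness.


Completion = 3 + 11 = 14
Lateness = C - d = 14 - 19
= -5


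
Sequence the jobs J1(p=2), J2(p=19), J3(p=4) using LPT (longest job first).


LPT: sort by longest processing time first
  J2: p=19
  J3: p=4
  J1: p=2
Order: J2 → J3 → J1


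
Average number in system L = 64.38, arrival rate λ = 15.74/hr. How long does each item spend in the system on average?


Little's law: L = λW → W = L / λ
= 64.38 / 15.74
= 4.09 hours


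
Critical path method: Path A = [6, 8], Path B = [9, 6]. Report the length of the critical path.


Path A: 6 + 8 = 14
Path B: 9 + 6 = 15
Critical path = longest = max(14, 15)
= 15 (Path B)


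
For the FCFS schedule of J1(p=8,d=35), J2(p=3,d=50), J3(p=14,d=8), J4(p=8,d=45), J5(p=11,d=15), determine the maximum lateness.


Lateness per job (L = C - d):
  J1: C=8, d=35, L=-27
  J2: C=11, d=50, L=-39
  J3: C=25, d=8, L=17
  J4: C=33, d=45, L=-12
  J5: C=44, d=15, L=29
Lmax = max(-27, -39, 17, -12, 29)
= 29


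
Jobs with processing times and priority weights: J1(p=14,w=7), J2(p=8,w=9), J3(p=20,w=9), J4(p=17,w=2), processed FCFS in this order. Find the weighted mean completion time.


Completion times:
  J1: C=14, w×C=7×14=98
  J2: C=22, w×C=9×22=198
  J3: C=42, w×C=9×42=378
  J4: C=59, w×C=2×59=118
Sum w×C = 792
Sum w = 27
Weighted avg = 792/27
= 29.33


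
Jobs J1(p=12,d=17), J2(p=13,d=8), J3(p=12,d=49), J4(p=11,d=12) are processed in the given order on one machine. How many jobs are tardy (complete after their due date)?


Completion vs due date:
  J1: C=12, d=17 → on time
  J2: C=25, d=8 → TARDY
  J3: C=37, d=49 → on time
  J4: C=48, d=12 → TARDY
Tardy jobs: J2, J4
Count = 2


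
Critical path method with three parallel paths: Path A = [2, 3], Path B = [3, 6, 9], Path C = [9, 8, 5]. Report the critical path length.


Path A: 2 + 3 = 5
Path B: 3 + 6 + 9 = 18
Path C: 9 + 8 + 5 = 22
Critical path = longest = max(5, 18, 22)
= 22 (Path C)


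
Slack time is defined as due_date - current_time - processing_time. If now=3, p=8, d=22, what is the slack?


Slack = due - current_time - processing
= 22 - 3 - 8
= 11


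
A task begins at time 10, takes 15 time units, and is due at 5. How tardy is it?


Completion = start + processing = 10 + 15 = 25
Tardiness = max(0, C - d) = max(0, 25 - 5)
= max(0, 20)
= 20


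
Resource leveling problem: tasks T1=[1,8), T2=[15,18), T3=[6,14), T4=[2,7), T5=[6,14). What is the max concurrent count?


Check each time point for overlaps:
  t=6: 4 tasks active (T1, T3, T4, T5)
Max concurrent = 4


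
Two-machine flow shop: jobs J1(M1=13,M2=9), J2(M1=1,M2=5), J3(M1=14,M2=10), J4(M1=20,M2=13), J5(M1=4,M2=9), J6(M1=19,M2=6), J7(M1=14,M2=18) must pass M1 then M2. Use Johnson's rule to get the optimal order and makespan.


Johnson's rule:
Group 1 (M1≤M2, sort by M1): ['J2', 'J5', 'J7']
Group 2 (M1>M2, sort desc M2): ['J4', 'J3', 'J1', 'J6']
Sequence: J2 → J5 → J7 → J4 → J3 → J1 → J6
Makespan calculation:
  J2: M1 done=1, M2 done=6
  J5: M1 done=5, M2 done=15
  J7: M1 done=19, M2 done=37
  J4: M1 done=39, M2 done=52
  J3: M1 done=53, M2 done=63
  J1: M1 done=66, M2 done=75
  J6: M1 done=85, M2 done=91
= Sequence: J2 → J5 → J7 → J4 → J3 → J1 → J6, Makespan: 91


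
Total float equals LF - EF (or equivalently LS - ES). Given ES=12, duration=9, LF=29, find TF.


EF = ES + duration = 12 + 9 = 21
LS = LF - duration = 29 - 9 = 20
Total Float = LF - EF = 29 - 21
(or LS - ES = 20 - 12)
= 8


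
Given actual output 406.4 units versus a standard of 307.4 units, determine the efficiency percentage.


Efficiency = (actual / standard) × 100
= (406.4 / 307.4) × 100
= 132.2%


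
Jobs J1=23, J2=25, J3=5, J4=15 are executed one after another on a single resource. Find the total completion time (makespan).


Sequential makespan: sum all processing times
= 23 + 25 + 5 + 15
= 68 time units


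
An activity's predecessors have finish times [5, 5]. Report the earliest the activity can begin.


ES = max of all predecessor completion times
Predecessors: [5, 5]
ES = max(5, 5)
= 5


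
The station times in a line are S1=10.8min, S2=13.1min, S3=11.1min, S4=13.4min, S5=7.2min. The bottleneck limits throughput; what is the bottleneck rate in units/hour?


Bottleneck = longest station time
Station times: [10.8, 13.1, 11.1, 13.4, 7.2]
Max = 13.4 min
Rate = 60 / 13.4
= 4.48 units/hour (bottleneck: 13.4min)


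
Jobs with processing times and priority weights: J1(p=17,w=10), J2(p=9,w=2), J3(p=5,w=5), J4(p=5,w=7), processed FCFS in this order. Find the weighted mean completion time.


Completion times:
  J1: C=17, w×C=10×17=170
  J2: C=26, w×C=2×26=52
  J3: C=31, w×C=5×31=155
  J4: C=36, w×C=7×36=252
Sum w×C = 629
Sum w = 24
Weighted avg = 629/24
= 26.21


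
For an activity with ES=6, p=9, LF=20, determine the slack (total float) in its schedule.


EF = ES + duration = 6 + 9 = 15
LS = LF - duration = 20 - 9 = 11
Total Float = LF - EF = 20 - 15
(or LS - ES = 11 - 6)
= 5


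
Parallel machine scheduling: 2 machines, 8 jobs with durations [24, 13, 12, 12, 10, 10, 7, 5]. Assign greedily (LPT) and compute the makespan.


Jobs (LPT sorted): [24, 13, 12, 12, 10, 10, 7, 5]
Machines: 2
  J=24 → Machine 1 (load: 0+24=24)
  J=13 → Machine 2 (load: 0+13=13)
  J=12 → Machine 2 (load: 13+12=25)
  J=12 → Machine 1 (load: 24+12=36)
  J=10 → Machine 2 (load: 25+10=35)
  J=10 → Machine 2 (load: 35+10=45)
  J=7 → Machine 1 (load: 36+7=43)
  J=5 → Machine 1 (load: 43+5=48)
Machine loads: [48, 45]
Makespan = max = 48 time units


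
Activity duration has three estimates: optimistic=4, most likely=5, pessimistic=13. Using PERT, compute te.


te = (o + 4m + p) / 6
= (4 + 4×5 + 13) / 6
= (4 + 20 + 13) / 6
= 37 / 6
= 6.17


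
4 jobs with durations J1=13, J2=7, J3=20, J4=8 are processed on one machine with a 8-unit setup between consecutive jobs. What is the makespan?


Makespan = Σ processing + (n-1) × setup
= (13 + 7 + 20 + 8) + (4-1)×8
= 48 + 24
= 72 time units


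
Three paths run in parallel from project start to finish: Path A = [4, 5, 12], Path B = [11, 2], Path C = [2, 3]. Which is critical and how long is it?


Path A: 4 + 5 + 12 = 21
Path B: 11 + 2 = 13
Path C: 2 + 3 = 5
Critical path = longest = max(21, 13, 5)
= 21 (Path A)


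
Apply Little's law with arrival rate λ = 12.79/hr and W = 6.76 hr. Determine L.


Little's law: L = λ × W
= 12.79 × 6.76
= 86.46


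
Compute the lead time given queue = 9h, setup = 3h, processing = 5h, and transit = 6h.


Lead time = queue + setup + processing + transit
= 9 + 3 + 5 + 6
= 23 hours


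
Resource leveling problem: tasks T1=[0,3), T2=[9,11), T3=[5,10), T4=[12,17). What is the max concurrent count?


Check each time point for overlaps:
  t=9: 2 tasks active (T2, T3)
Max concurrent = 2


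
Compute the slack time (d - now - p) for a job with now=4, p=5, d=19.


Slack = due - current_time - processing
= 19 - 4 - 5
= 10


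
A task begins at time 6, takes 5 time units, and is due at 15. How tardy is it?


Completion = start + processing = 6 + 5 = 11
Tardiness = max(0, C - d) = max(0, 11 - 15)
= max(0, -4)
= 0


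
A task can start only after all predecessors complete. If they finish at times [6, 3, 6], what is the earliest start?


ES = max of all predecessor completion times
Predecessors: [6, 3, 6]
ES = max(6, 3, 6)
= 6


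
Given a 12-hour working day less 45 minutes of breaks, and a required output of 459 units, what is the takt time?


Available = 12×60 - 45 = 675 min
Takt time = 675 / 459
= 1.47 min/unit


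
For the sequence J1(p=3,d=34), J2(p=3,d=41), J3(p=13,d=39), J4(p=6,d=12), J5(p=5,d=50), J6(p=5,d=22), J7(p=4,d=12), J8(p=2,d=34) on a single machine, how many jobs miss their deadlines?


Completion vs due date:
  J1: C=3, d=34 → on time
  J2: C=6, d=41 → on time
  J3: C=19, d=39 → on time
  J4: C=25, d=12 → TARDY
  J5: C=30, d=50 → on time
  J6: C=35, d=22 → TARDY
  J7: C=39, d=12 → TARDY
  J8: C=41, d=34 → TARDY
Tardy jobs: J4, J6, J7, J8
Count = 4


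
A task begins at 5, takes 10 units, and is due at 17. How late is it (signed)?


Completion = 5 + 10 = 15
Lateness = C - d = 15 - 17
= -2


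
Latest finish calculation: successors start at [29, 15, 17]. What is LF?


LF = min of all successor start times
Successors start at: [29, 15, 17]
LF = min(29, 15, 17)
= 15


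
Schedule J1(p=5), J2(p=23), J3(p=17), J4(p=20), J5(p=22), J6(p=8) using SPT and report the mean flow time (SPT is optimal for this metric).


SPT order: J1 → J6 → J3 → J4 → J5 → J2
Completion times:
  J1: C=5
  J6: C=13
  J3: C=30
  J4: C=50
  J5: C=72
  J2: C=95
Sum = 265, n = 6
Mean flow = 265/6
= 44.17


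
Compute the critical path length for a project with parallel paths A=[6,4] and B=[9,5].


Path A: 6 + 4 = 10
Path B: 9 + 5 = 14
Critical path = longest = max(10, 14)
= 14 (Path B)


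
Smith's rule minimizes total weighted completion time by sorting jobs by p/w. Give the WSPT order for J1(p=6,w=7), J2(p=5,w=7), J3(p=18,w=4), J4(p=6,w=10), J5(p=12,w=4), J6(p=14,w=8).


WSPT (Smith's rule): sort by p/w ascending
  J4: p/w = 6/10 = 0.600
  J2: p/w = 5/7 = 0.714
  J1: p/w = 6/7 = 0.857
  J6: p/w = 14/8 = 1.750
  J5: p/w = 12/4 = 3.000
  J3: p/w = 18/4 = 4.500
Order: J4 → J2 → J1 → J6 → J5 → J3


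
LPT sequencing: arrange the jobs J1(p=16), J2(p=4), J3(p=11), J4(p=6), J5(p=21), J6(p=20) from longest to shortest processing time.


LPT: sort by longest processing time first
  J5: p=21
  J6: p=20
  J1: p=16
  J3: p=11
  J4: p=6
  J2: p=4
Order: J5 → J6 → J1 → J3 → J4 → J2


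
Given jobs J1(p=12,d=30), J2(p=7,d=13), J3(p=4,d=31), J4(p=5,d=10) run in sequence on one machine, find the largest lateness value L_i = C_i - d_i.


Lateness per job (L = C - d):
  J1: C=12, d=30, L=-18
  J2: C=19, d=13, L=6
  J3: C=23, d=31, L=-8
  J4: C=28, d=10, L=18
Lmax = max(-18, 6, -8, 18)
= 18


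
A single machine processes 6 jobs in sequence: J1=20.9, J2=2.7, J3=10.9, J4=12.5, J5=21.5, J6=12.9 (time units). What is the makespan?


Sequential makespan: sum all processing times
= 20.9 + 2.7 + 10.9 + 12.5 + 21.5 + 12.9
= 81.4 time units


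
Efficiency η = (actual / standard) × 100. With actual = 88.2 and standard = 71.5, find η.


Efficiency = (actual / standard) × 100
= (88.2 / 71.5) × 100
= 123.4%


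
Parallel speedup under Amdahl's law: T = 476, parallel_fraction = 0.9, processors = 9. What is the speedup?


Amdahl's law: T_p = T × ((1-p) + p/N)
= 476 × ((1-0.9) + 0.9/9)
= 476 × (0.10 + 0.1000)
= 476 × 0.2000
= 95.20
Speedup = 476/95.20
= 5.00×


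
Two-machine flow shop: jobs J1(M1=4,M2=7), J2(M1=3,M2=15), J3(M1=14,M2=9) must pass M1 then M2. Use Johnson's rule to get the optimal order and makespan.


Johnson's rule:
Group 1 (M1≤M2, sort by M1): ['J2', 'J1']
Group 2 (M1>M2, sort desc M2): ['J3']
Sequence: J2 → J1 → J3
Makespan calculation:
  J2: M1 done=3, M2 done=18
  J1: M1 done=7, M2 done=25
  J3: M1 done=21, M2 done=34
= Sequence: J2 → J1 → J3, Makespan: 34


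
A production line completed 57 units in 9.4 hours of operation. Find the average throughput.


Throughput = units / time
= 57 / 9.4
= 6.1 units/hour


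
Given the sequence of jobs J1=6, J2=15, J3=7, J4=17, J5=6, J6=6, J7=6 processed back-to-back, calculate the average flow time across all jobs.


Completion times:
  J1: completes at 6
  J2: completes at 21
  J3: completes at 28
  J4: completes at 45
  J5: completes at 51
  J6: completes at 57
  J7: completes at 63
Sum = 271
Average = 271/7
= 38.71


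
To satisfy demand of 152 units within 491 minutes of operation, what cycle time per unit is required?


Cycle time = available time / demand
= 491 / 152
= 3.23 min/unit


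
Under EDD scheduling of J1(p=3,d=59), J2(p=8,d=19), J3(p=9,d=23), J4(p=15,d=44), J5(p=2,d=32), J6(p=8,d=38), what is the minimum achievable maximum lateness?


EDD order: J2 → J3 → J5 → J6 → J4 → J1
Completion and lateness:
  J2: C=8, d=19, L=8-19=-11
  J3: C=17, d=23, L=17-23=-6
  J5: C=19, d=32, L=19-32=-13
  J6: C=27, d=38, L=27-38=-11
  J4: C=42, d=44, L=42-44=-2
  J1: C=45, d=59, L=45-59=-14
Lmax = max(-11, -6, -13, -11, -2, -14)
= -2


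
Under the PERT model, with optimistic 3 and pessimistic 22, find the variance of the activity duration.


σ² = ((p - o) / 6)² = (p - o)² / 36
= (22 - 3)² / 36
= 19² / 36
= 361 / 36
= 10.0278


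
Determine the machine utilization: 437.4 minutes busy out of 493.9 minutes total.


Utilization = busy / total × 100
= 437.4 / 493.9 × 100
= 88.6%


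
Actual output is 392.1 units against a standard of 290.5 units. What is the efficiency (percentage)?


Efficiency = (actual / standard) × 100
= (392.1 / 290.5) × 100
= 135.0%


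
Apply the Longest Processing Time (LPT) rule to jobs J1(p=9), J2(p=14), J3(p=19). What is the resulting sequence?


LPT: sort by longest processing time first
  J3: p=19
  J2: p=14
  J1: p=9
Order: J3 → J2 → J1


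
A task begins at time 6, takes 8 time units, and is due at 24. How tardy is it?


Completion = start + processing = 6 + 8 = 14
Tardiness = max(0, C - d) = max(0, 14 - 24)
= max(0, -10)
= 0


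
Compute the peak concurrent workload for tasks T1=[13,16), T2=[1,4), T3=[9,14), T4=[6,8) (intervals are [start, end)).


Check each time point for overlaps:
  t=13: 2 tasks active (T1, T3)
Max concurrent = 2


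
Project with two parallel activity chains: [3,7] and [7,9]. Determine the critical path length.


Path A: 3 + 7 = 10
Path B: 7 + 9 = 16
Critical path = longest = max(10, 16)
= 16 (Path B)


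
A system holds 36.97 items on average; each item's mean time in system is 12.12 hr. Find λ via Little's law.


Little's law: L = λW → λ = L / W
= 36.97 / 12.12
= 3.05 per hour


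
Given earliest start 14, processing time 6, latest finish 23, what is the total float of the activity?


EF = ES + duration = 14 + 6 = 20
LS = LF - duration = 23 - 6 = 17
Total Float = LF - EF = 23 - 20
(or LS - ES = 17 - 14)
= 3


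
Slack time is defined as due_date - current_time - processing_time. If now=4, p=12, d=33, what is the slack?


Slack = due - current_time - processing
= 33 - 4 - 12
= 17


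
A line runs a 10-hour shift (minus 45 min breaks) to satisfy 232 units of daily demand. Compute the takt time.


Available = 10×60 - 45 = 555 min
Takt time = 555 / 232
= 2.39 min/unit


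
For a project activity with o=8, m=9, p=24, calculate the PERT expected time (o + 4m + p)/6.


te = (o + 4m + p) / 6
= (8 + 4×9 + 24) / 6
= (8 + 36 + 24) / 6
= 68 / 6
= 11.33


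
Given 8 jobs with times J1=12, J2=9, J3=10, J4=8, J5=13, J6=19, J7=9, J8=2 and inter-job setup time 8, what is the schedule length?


Makespan = Σ processing + (n-1) × setup
= (12 + 9 + 10 + 8 + 13 + 19 + 9 + 2) + (8-1)×8
= 82 + 56
= 138 time units


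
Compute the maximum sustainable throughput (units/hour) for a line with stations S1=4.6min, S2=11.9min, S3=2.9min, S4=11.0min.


Bottleneck = longest station time
Station times: [4.6, 11.9, 2.9, 11.0]
Max = 11.9 min
Rate = 60 / 11.9
= 5.04 units/hour (bottleneck: 11.9min)


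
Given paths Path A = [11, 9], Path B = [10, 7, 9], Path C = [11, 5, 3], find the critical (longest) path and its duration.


Path A: 11 + 9 = 20
Path B: 10 + 7 + 9 = 26
Path C: 11 + 5 + 3 = 19
Critical path = longest = max(20, 26, 19)
= 26 (Path B)


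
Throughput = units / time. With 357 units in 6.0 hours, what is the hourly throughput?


Throughput = units / time
= 357 / 6.0
= 59.5 units/hour


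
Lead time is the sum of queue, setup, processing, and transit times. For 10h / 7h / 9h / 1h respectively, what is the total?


Lead time = queue + setup + processing + transit
= 10 + 7 + 9 + 1
= 27 hours


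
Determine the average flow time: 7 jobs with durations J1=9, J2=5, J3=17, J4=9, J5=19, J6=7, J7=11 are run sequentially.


Completion times:
  J1: completes at 9
  J2: completes at 14
  J3: completes at 31
  J4: completes at 40
  J5: completes at 59
  J6: completes at 66
  J7: completes at 77
Sum = 296
Average = 296/7
= 42.29


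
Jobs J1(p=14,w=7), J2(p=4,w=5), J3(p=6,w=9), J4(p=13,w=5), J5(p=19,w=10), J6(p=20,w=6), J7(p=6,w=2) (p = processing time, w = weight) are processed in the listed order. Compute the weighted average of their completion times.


Completion times:
  J1: C=14, w×C=7×14=98
  J2: C=18, w×C=5×18=90
  J3: C=24, w×C=9×24=216
  J4: C=37, w×C=5×37=185
  J5: C=56, w×C=10×56=560
  J6: C=76, w×C=6×76=456
  J7: C=82, w×C=2×82=164
Sum w×C = 1769
Sum w = 44
Weighted avg = 1769/44
= 40.20


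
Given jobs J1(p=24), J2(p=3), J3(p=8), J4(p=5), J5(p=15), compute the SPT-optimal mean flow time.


SPT order: J2 → J4 → J3 → J5 → J1
Completion times:
  J2: C=3
  J4: C=8
  J3: C=16
  J5: C=31
  J1: C=55
Sum = 113, n = 5
Mean flow = 113/5
= 22.60


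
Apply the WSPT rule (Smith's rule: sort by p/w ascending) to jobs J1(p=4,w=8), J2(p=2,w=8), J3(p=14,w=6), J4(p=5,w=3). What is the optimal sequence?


WSPT (Smith's rule): sort by p/w ascending
  J2: p/w = 2/8 = 0.250
  J1: p/w = 4/8 = 0.500
  J4: p/w = 5/3 = 1.667
  J3: p/w = 14/6 = 2.333
Order: J2 → J1 → J4 → J3


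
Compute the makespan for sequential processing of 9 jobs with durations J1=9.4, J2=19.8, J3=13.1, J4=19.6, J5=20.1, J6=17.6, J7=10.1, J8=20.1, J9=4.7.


Sequential makespan: sum all processing times
= 9.4 + 19.8 + 13.1 + 19.6 + 20.1 + 17.6 + 10.1 + 20.1 + 4.7
= 134.5 time units


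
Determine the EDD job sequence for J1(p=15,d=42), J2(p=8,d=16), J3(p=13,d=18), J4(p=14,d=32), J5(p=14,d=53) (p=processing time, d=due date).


EDD: sort by earliest due date
  J2: d=16, p=8
  J3: d=18, p=13
  J4: d=32, p=14
  J1: d=42, p=15
  J5: d=53, p=14
Order: J2 → J3 → J4 → J1 → J5


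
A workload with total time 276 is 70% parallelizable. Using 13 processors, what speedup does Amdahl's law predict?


Amdahl's law: T_p = T × ((1-p) + p/N)
= 276 × ((1-0.7) + 0.7/13)
= 276 × (0.30 + 0.0538)
= 276 × 0.3538
= 97.66
Speedup = 276/97.66
= 2.83×


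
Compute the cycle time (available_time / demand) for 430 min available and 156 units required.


Cycle time = available time / demand
= 430 / 156
= 2.76 min/unit


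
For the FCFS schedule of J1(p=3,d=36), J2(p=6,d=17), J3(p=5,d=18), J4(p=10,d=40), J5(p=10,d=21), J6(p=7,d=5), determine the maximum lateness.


Lateness per job (L = C - d):
  J1: C=3, d=36, L=-33
  J2: C=9, d=17, L=-8
  J3: C=14, d=18, L=-4
  J4: C=24, d=40, L=-16
  J5: C=34, d=21, L=13
  J6: C=41, d=5, L=36
Lmax = max(-33, -8, -4, -16, 13, 36)
= 36


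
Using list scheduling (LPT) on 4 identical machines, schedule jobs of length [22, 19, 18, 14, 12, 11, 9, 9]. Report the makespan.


Jobs (LPT sorted): [22, 19, 18, 14, 12, 11, 9, 9]
Machines: 4
  J=22 → Machine 1 (load: 0+22=22)
  J=19 → Machine 2 (load: 0+19=19)
  J=18 → Machine 3 (load: 0+18=18)
  J=14 → Machine 4 (load: 0+14=14)
  J=12 → Machine 4 (load: 14+12=26)
  J=11 → Machine 3 (load: 18+11=29)
  J=9 → Machine 2 (load: 19+9=28)
  J=9 → Machine 1 (load: 22+9=31)
Machine loads: [31, 28, 29, 26]
Makespan = max = 31 time units


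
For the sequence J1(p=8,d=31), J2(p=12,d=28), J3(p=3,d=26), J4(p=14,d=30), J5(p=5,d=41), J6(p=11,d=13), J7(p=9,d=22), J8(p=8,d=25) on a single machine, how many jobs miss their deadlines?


Completion vs due date:
  J1: C=8, d=31 → on time
  J2: C=20, d=28 → on time
  J3: C=23, d=26 → on time
  J4: C=37, d=30 → TARDY
  J5: C=42, d=41 → TARDY
  J6: C=53, d=13 → TARDY
  J7: C=62, d=22 → TARDY
  J8: C=70, d=25 → TARDY
Tardy jobs: J4, J5, J6, J7, J8
Count = 5


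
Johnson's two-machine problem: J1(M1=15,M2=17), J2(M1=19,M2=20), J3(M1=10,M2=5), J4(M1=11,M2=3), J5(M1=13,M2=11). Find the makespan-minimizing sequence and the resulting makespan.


Johnson's rule:
Group 1 (M1≤M2, sort by M1): ['J1', 'J2']
Group 2 (M1>M2, sort desc M2): ['J5', 'J3', 'J4']
Sequence: J1 → J2 → J5 → J3 → J4
Makespan calculation:
  J1: M1 done=15, M2 done=32
  J2: M1 done=34, M2 done=54
  J5: M1 done=47, M2 done=65
  J3: M1 done=57, M2 done=70
  J4: M1 done=68, M2 done=73
= Sequence: J1 → J2 → J5 → J3 → J4, Makespan: 73


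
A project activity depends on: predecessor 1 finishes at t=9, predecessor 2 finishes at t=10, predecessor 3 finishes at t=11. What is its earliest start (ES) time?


ES = max of all predecessor completion times
Predecessors: [9, 10, 11]
ES = max(9, 10, 11)
= 11


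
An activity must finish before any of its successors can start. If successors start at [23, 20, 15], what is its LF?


LF = min of all successor start times
Successors start at: [23, 20, 15]
LF = min(23, 20, 15)
= 15


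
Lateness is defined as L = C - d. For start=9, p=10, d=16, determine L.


Completion = 9 + 10 = 19
Lateness = C - d = 19 - 16
= 3


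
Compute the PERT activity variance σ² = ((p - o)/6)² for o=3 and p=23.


σ² = ((p - o) / 6)² = (p - o)² / 36
= (23 - 3)² / 36
= 20² / 36
= 400 / 36
= 11.1111


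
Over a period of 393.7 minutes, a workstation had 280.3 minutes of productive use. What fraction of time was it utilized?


Utilization = busy / total × 100
= 280.3 / 393.7 × 100
= 71.2%


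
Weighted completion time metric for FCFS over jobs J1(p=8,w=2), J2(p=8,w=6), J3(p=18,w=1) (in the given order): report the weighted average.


Completion times:
  J1: C=8, w×C=2×8=16
  J2: C=16, w×C=6×16=96
  J3: C=34, w×C=1×34=34
Sum w×C = 146
Sum w = 9
Weighted avg = 146/9
= 16.22


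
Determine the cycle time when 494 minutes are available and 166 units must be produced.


Cycle time = available time / demand
= 494 / 166
= 2.98 min/unit


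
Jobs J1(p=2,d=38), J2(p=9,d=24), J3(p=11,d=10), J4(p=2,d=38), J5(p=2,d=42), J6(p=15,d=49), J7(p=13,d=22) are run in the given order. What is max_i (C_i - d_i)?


Lateness per job (L = C - d):
  J1: C=2, d=38, L=-36
  J2: C=11, d=24, L=-13
  J3: C=22, d=10, L=12
  J4: C=24, d=38, L=-14
  J5: C=26, d=42, L=-16
  J6: C=41, d=49, L=-8
  J7: C=54, d=22, L=32
Lmax = max(-36, -13, 12, -14, -16, -8, 32)
= 32


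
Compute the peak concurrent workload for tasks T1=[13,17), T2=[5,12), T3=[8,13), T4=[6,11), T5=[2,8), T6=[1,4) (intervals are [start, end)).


Check each time point for overlaps:
  t=6: 3 tasks active (T2, T4, T5)
Max concurrent = 3


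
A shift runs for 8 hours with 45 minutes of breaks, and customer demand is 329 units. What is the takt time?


Available = 8×60 - 45 = 435 min
Takt time = 435 / 329
= 1.32 min/unit


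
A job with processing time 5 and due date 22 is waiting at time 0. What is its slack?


Slack = due - current_time - processing
= 22 - 0 - 5
= 17


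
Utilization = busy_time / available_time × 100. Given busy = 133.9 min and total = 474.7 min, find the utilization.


Utilization = busy / total × 100
= 133.9 / 474.7 × 100
= 28.2%


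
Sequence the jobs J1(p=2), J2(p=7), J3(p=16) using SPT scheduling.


SPT: sort by shortest processing time
  J1: p=2
  J2: p=7
  J3: p=16
Order: J1 → J2 → J3


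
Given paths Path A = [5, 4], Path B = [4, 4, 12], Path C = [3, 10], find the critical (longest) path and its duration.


Path A: 5 + 4 = 9
Path B: 4 + 4 + 12 = 20
Path C: 3 + 10 = 13
Critical path = longest = max(9, 20, 13)
= 20 (Path B)


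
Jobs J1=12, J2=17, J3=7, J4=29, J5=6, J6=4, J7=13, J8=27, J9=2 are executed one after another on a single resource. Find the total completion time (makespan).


Sequential makespan: sum all processing times
= 12 + 17 + 7 + 29 + 6 + 4 + 13 + 27 + 2
= 117 time units


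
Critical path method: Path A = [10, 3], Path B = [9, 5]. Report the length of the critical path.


Path A: 10 + 3 = 13
Path B: 9 + 5 = 14
Critical path = longest = max(13, 14)
= 14 (Path B)


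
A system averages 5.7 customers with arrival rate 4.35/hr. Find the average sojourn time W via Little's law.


Little's law: L = λW → W = L / λ
= 5.7 / 4.35
= 1.31 hours


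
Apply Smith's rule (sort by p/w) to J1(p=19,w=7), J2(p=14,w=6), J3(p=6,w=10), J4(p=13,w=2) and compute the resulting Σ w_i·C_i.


WSPT order (by p/w): J3 → J2 → J1 → J4
  J3: C=6, w·C=10×6=60
  J2: C=20, w·C=6×20=120
  J1: C=39, w·C=7×39=273
  J4: C=52, w·C=2×52=104
Σ w·C = 557
= 557
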